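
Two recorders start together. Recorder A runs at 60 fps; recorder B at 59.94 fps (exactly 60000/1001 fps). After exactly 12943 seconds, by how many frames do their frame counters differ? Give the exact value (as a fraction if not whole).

A emits 60 × 12943 = 776580 frames; B emits 60000/1001 × 12943 = 110940000/143.
Difference = 110940/143 frames (≈ 775.8042); B is behind A.

110940/143 frames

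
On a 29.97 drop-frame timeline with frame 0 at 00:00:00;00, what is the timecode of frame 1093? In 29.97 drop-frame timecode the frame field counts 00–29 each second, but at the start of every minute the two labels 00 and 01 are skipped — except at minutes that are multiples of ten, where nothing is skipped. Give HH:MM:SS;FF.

00:00:36;13

Each 10-minute DF block holds 10 × 60 × 30 − 9 × 2 = 17982 frames. 1093 ÷ 17982 → 0 full blocks, remainder 1093.
Within the partial block the first minute is 1800 frames and each further minute 1798, so 0 further minute boundaries passed. Total skipped labels = 18 × 0 + 2 × 0 = 0.
Non-drop label index = 1093 + 0 = 1093; at 30 labels/s that is 00:00:36:13, i.e. DF 00:00:36;13.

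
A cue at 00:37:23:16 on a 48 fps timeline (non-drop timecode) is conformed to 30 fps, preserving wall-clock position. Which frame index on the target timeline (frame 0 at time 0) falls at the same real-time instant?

Source frame index: (0×3600 + 37×60 + 23) × 48 + 16 = 107680.
Real time: 107680 / (48) = 6730/3 s.
Target frame: (6730/3) × (30) = 67300.

frame 67300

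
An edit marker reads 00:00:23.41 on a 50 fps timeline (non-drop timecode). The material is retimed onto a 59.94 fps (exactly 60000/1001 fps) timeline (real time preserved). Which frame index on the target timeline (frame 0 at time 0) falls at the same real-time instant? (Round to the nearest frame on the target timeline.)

frame 1428

Source frame index: (0×3600 + 0×60 + 23) × 50 + 41 = 1191.
Real time: 1191 / (50) = 1191/50 s.
Target frame: (1191/50) × (60000/1001) = 1429200/1001 ≈ 1427.772 → 1428.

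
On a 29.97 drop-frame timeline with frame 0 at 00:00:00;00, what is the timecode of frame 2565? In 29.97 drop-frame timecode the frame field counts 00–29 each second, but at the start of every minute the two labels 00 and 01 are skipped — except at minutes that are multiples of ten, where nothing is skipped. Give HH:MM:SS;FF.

Ten DF minutes hold 17982 frames, so frame 2565 lies in block 0 (frames 0–17981) with 2565 frames into that block.
The block's first minute is 1800 frames and the rest 1798 each; 2565 frames reaches minute 1, so 0 × 18 + 1 × 2 = 2 labels have been skipped so far.
Adding those back, label number 2565 + 2 = 2567 at 30 labels/s is 85 s + 17 f = 0 h 1 min 25 s frame 17, i.e. 00:01:25;17.

00:01:25;17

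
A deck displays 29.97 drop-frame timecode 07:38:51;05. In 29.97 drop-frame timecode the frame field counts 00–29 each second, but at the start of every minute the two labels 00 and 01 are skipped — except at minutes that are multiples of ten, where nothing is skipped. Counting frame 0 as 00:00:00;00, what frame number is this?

Complete 10-minute blocks: 45, each 17982 frames → 809190.
Remaining 8 whole minutes in the current block: 1800 + 7 × 1798 = 14386 frames.
Within the current minute: 51 × 30 + 5 − 2 = 1533 (labels ;00/;01 skipped at this minute). Total = 809190 + 14386 + 1533 = 825109.

825109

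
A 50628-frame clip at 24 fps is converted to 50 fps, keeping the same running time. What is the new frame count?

105475 frames

Target frames = source frames × (target rate / source rate) = 50628 × (50)/(24) = 50628 × 25/12 = 105475.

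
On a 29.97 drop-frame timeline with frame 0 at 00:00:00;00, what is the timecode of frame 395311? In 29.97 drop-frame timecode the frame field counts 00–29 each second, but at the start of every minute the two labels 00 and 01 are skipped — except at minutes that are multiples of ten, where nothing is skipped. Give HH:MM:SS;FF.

03:39:50;07

Each 10-minute DF block holds 10 × 60 × 30 − 9 × 2 = 17982 frames. 395311 ÷ 17982 → 21 full blocks, remainder 17689.
Within the partial block the first minute is 1800 frames and each further minute 1798, so 9 further minute boundaries passed. Total skipped labels = 18 × 21 + 2 × 9 = 396.
Non-drop label index = 395311 + 396 = 395707; at 30 labels/s that is 03:39:50:07, i.e. DF 03:39:50;07.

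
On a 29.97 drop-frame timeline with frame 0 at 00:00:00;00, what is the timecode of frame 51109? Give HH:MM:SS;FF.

Each 10-minute DF block holds 10 × 60 × 30 − 9 × 2 = 17982 frames. 51109 ÷ 17982 → 2 full blocks, remainder 15145.
Within the partial block the first minute is 1800 frames and each further minute 1798, so 8 further minute boundaries passed. Total skipped labels = 18 × 2 + 2 × 8 = 52.
Non-drop label index = 51109 + 52 = 51161; at 30 labels/s that is 00:28:25:11, i.e. DF 00:28:25;11.

00:28:25;11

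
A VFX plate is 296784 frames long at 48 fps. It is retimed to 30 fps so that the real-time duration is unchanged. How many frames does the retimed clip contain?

185490 frames

Target frames = source frames × (target rate / source rate) = 296784 × (30)/(48) = 296784 × 5/8 = 185490.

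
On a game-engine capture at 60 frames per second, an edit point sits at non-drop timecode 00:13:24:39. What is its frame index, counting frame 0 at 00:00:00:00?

Total seconds to the label: (0 × 3600 + 13 × 60 + 24) = 804.
Frame index = 804 × 60 + 39 = 48279.

48279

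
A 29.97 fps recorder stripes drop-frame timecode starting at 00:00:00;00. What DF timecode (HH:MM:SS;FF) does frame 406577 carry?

03:46:06;05

Each 10-minute DF block holds 10 × 60 × 30 − 9 × 2 = 17982 frames. 406577 ÷ 17982 → 22 full blocks, remainder 10973.
Within the partial block the first minute is 1800 frames and each further minute 1798, so 6 further minute boundaries passed. Total skipped labels = 18 × 22 + 2 × 6 = 408.
Non-drop label index = 406577 + 408 = 406985; at 30 labels/s that is 03:46:06:05, i.e. DF 03:46:06;05.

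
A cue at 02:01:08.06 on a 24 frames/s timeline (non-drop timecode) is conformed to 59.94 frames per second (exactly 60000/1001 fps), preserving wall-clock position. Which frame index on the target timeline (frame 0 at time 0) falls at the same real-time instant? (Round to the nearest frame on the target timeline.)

Source frame index: (2×3600 + 1×60 + 8) × 24 + 6 = 174438.
Real time: 174438 / (24) = 29073/4 s.
Target frame: (29073/4) × (60000/1001) = 39645000/91 ≈ 435659.341 → 435659.

frame 435659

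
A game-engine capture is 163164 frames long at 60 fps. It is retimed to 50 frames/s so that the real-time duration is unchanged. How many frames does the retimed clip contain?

Target frames = source frames × (target rate / source rate) = 163164 × (50)/(60) = 163164 × 5/6 = 135970.

135970 frames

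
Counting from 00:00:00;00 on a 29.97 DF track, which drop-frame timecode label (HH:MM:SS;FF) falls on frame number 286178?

02:39:08;26

Ten DF minutes hold 17982 frames, so frame 286178 lies in block 15 (frames 269730–287711) with 16448 frames into that block.
The block's first minute is 1800 frames and the rest 1798 each; 16448 frames reaches minute 9, so 15 × 18 + 9 × 2 = 288 labels have been skipped so far.
Adding those back, label number 286178 + 288 = 286466 at 30 labels/s is 9548 s + 26 f = 2 h 39 min 8 s frame 26, i.e. 02:39:08;26.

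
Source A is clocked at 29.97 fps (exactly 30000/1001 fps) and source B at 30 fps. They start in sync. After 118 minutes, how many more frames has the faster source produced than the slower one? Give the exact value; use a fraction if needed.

118 min = 7080 s.
A emits 30000/1001 × 7080 = 212400000/1001 frames; B emits 30 × 7080 = 212400.
Difference = 212400/1001 frames (≈ 212.1878); B is ahead of A.

212400/1001 frames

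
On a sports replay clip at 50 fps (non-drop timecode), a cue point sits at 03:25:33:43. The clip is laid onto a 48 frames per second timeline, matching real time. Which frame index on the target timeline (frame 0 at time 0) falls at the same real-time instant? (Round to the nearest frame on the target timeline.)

Source frame index: (3×3600 + 25×60 + 33) × 50 + 43 = 616693.
Real time: 616693 / (50) = 616693/50 s.
Target frame: (616693/50) × (48) = 14800632/25 ≈ 592025.280 → 592025.

frame 592025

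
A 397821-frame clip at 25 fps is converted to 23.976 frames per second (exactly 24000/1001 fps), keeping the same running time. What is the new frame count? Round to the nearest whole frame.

Frames at target rate = 397821 × (24000/1001) / (25) = 381908160/1001 ≈ 381526.633.
Nearest whole frame: 381527.

381527 frames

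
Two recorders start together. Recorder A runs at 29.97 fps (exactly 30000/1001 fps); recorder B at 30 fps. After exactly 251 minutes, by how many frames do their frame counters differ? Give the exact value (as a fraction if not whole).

451800/1001 frames

251 min = 15060 s.
A emits 30000/1001 × 15060 = 451800000/1001 frames; B emits 30 × 15060 = 451800.
Difference = 451800/1001 frames (≈ 451.3487); B is ahead of A.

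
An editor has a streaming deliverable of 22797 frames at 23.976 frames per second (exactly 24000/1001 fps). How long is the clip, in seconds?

Running time = 22797 / (24000/1001) = 950.824875 s.

950.824875 seconds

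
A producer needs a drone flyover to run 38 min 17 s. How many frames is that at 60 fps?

38 min 17 s = 2297 s.
Frames = 2297 × 60 = 137820.

137820 frames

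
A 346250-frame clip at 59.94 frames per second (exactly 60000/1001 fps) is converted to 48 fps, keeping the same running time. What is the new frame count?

Target frames = source frames × (target rate / source rate) = 346250 × (48)/(60000/1001) = 346250 × 1001/1250 = 277277.

277277 frames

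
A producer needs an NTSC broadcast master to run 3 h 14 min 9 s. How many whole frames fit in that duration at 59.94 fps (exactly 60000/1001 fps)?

698241 frames

3 h 14 min 9 s = 11649 s.
Frames = 11649 × 60000/1001 = 63540000/91 ≈ 698241.7582.
Complete frames: 698241.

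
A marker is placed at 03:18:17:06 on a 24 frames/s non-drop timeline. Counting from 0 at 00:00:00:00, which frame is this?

285534

Total seconds to the label: (3 × 3600 + 18 × 60 + 17) = 11897.
Frame index = 11897 × 24 + 6 = 285534.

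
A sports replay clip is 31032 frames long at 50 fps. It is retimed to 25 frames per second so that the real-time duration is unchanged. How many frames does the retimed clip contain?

Target frames = source frames × (target rate / source rate) = 31032 × (25)/(50) = 31032 × 1/2 = 15516.

15516 frames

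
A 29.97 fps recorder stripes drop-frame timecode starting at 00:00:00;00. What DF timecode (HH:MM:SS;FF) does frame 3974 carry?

00:02:12;18

Ten DF minutes hold 17982 frames, so frame 3974 lies in block 0 (frames 0–17981) with 3974 frames into that block.
The block's first minute is 1800 frames and the rest 1798 each; 3974 frames reaches minute 2, so 0 × 18 + 2 × 2 = 4 labels have been skipped so far.
Adding those back, label number 3974 + 4 = 3978 at 30 labels/s is 132 s + 18 f = 0 h 2 min 12 s frame 18, i.e. 00:02:12;18.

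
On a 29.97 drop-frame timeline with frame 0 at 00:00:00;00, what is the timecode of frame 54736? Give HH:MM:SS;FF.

00:30:26;10

Each 10-minute DF block holds 10 × 60 × 30 − 9 × 2 = 17982 frames. 54736 ÷ 17982 → 3 full blocks, remainder 790.
Within the partial block the first minute is 1800 frames and each further minute 1798, so 0 further minute boundaries passed. Total skipped labels = 18 × 3 + 2 × 0 = 54.
Non-drop label index = 54736 + 54 = 54790; at 30 labels/s that is 00:30:26:10, i.e. DF 00:30:26;10.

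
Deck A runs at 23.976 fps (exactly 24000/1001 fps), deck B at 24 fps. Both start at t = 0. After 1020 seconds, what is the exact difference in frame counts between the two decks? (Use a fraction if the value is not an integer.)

24480/1001 frames

A emits 24000/1001 × 1020 = 24480000/1001 frames; B emits 24 × 1020 = 24480.
Difference = 24480/1001 frames (≈ 24.4555); B is ahead of A.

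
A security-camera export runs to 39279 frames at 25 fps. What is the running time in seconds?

Running time = 39279 / (25) = 1571.16 s.

1571.16 seconds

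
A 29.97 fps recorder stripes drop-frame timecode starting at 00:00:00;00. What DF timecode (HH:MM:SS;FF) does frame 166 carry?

00:00:05;16

Ten DF minutes hold 17982 frames, so frame 166 lies in block 0 (frames 0–17981) with 166 frames into that block.
The block's first minute is 1800 frames and the rest 1798 each; 166 frames reaches minute 0, so 0 × 18 + 0 × 2 = 0 labels have been skipped so far.
Adding those back, label number 166 + 0 = 166 at 30 labels/s is 5 s + 16 f = 0 h 0 min 5 s frame 16, i.e. 00:00:05;16.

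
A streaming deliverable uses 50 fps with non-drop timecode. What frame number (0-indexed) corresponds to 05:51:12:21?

Total seconds to the label: (5 × 3600 + 51 × 60 + 12) = 21072.
Frame index = 21072 × 50 + 21 = 1053621.

frame 1053621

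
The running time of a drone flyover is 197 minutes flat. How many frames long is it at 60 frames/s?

197 min = 11820 s.
Frames = 11820 × 60 = 709200.

709200 frames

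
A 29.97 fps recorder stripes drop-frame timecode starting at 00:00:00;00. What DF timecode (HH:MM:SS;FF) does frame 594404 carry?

05:30:33;08

Each 10-minute DF block holds 10 × 60 × 30 − 9 × 2 = 17982 frames. 594404 ÷ 17982 → 33 full blocks, remainder 998.
Within the partial block the first minute is 1800 frames and each further minute 1798, so 0 further minute boundaries passed. Total skipped labels = 18 × 33 + 2 × 0 = 594.
Non-drop label index = 594404 + 594 = 594998; at 30 labels/s that is 05:30:33:08, i.e. DF 05:30:33;08.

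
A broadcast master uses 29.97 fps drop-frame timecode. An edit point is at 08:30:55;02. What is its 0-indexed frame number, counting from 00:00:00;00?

918734

As if non-drop at 30 labels/s: (8 × 3600 + 30 × 60 + 55) × 30 + 2 = 919652.
Minute boundaries passed: 510; those not divisible by 10: 510 − 51 = 459; dropped labels = 2 × 459 = 918.
Actual frame index = 919652 − 918 = 918734.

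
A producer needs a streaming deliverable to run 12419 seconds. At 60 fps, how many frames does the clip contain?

Frames = 12419 × 60 = 745140.

745140 frames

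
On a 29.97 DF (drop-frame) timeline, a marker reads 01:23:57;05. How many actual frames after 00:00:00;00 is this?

150965

As if non-drop at 30 labels/s: (1 × 3600 + 23 × 60 + 57) × 30 + 5 = 151115.
Minute boundaries passed: 83; those not divisible by 10: 83 − 8 = 75; dropped labels = 2 × 75 = 150.
Actual frame index = 151115 − 150 = 150965.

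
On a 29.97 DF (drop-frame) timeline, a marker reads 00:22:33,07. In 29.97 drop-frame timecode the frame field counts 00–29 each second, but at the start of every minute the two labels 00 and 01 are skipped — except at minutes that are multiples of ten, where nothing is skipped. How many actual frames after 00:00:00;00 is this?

As if non-drop at 30 labels/s: (0 × 3600 + 22 × 60 + 33) × 30 + 7 = 40597.
Minute boundaries passed: 22; those not divisible by 10: 22 − 2 = 20; dropped labels = 2 × 20 = 40.
Actual frame index = 40597 − 40 = 40557.

40557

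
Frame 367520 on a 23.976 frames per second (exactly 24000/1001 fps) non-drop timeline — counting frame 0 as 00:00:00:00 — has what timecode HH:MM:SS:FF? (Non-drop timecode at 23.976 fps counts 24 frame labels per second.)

04:15:13:08

367520 ÷ 24 = 15313 full seconds, remainder 8 frames.
15313 s = 4 h 15 min 13 s.
Timecode: 04:15:13:08.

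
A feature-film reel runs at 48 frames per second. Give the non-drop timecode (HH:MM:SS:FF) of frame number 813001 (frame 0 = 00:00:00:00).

813001 ÷ 48 = 16937 full seconds, remainder 25 frames.
16937 s = 4 h 42 min 17 s.
Timecode: 04:42:17:25.

04:42:17:25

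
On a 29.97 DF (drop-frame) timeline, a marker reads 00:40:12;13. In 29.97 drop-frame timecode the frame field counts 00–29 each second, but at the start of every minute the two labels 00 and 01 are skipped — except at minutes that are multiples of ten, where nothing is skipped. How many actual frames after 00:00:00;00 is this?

As if non-drop at 30 labels/s: (0 × 3600 + 40 × 60 + 12) × 30 + 13 = 72373.
Minute boundaries passed: 40; those not divisible by 10: 40 − 4 = 36; dropped labels = 2 × 36 = 72.
Actual frame index = 72373 − 72 = 72301.

72301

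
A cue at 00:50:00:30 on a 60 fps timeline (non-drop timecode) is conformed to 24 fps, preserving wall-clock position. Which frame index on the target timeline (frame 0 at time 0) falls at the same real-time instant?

Source frame index: (0×3600 + 50×60 + 0) × 60 + 30 = 180030.
Real time: 180030 / (60) = 6001/2 s.
Target frame: (6001/2) × (24) = 72012.

frame 72012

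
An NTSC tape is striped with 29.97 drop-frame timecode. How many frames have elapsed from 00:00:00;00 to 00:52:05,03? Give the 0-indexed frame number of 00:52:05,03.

As if non-drop at 30 labels/s: (0 × 3600 + 52 × 60 + 5) × 30 + 3 = 93753.
Minute boundaries passed: 52; those not divisible by 10: 52 − 5 = 47; dropped labels = 2 × 47 = 94.
Actual frame index = 93753 − 94 = 93659.

93659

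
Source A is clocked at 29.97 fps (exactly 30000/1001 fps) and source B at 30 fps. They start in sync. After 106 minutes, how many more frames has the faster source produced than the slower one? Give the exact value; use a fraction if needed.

190800/1001 frames

106 min = 6360 s.
A emits 30000/1001 × 6360 = 190800000/1001 frames; B emits 30 × 6360 = 190800.
Difference = 190800/1001 frames (≈ 190.6094); B is ahead of A.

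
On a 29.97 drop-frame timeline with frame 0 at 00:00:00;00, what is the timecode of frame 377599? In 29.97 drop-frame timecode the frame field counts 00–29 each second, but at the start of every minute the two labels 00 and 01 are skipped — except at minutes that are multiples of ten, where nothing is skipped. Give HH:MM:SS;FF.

03:29:59;07

Ten DF minutes hold 17982 frames, so frame 377599 lies in block 20 (frames 359640–377621) with 17959 frames into that block.
The block's first minute is 1800 frames and the rest 1798 each; 17959 frames reaches minute 9, so 20 × 18 + 9 × 2 = 378 labels have been skipped so far.
Adding those back, label number 377599 + 378 = 377977 at 30 labels/s is 12599 s + 7 f = 3 h 29 min 59 s frame 7, i.e. 03:29:59;07.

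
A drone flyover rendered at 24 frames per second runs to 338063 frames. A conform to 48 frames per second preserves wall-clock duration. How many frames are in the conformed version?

676126 frames

Target frames = source frames × (target rate / source rate) = 338063 × (48)/(24) = 338063 × 2 = 676126.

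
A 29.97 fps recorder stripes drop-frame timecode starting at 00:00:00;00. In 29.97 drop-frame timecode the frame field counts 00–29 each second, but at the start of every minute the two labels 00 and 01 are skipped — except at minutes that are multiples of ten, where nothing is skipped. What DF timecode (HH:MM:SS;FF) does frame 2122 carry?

Each 10-minute DF block holds 10 × 60 × 30 − 9 × 2 = 17982 frames. 2122 ÷ 17982 → 0 full blocks, remainder 2122.
Within the partial block the first minute is 1800 frames and each further minute 1798, so 1 further minute boundary passed. Total skipped labels = 18 × 0 + 2 × 1 = 2.
Non-drop label index = 2122 + 2 = 2124; at 30 labels/s that is 00:01:10:24, i.e. DF 00:01:10;24.

00:01:10;24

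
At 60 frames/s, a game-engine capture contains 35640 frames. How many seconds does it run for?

594 seconds

Running time = 35640 / (60) = 594 s.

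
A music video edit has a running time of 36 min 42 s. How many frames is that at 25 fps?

55050 frames

36 min 42 s = 2202 s.
Frames = 2202 × 25 = 55050.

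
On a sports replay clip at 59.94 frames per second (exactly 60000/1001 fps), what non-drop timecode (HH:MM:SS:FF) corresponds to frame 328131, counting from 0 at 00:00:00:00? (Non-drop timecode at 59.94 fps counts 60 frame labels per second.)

01:31:08:51

328131 ÷ 60 = 5468 full seconds, remainder 51 frames.
5468 s = 1 h 31 min 8 s.
Timecode: 01:31:08:51.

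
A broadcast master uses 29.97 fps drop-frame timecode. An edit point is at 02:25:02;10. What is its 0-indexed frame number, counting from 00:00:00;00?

Complete 10-minute blocks: 14, each 17982 frames → 251748.
Remaining 5 whole minutes in the current block: 1800 + 4 × 1798 = 8992 frames.
Within the current minute: 2 × 30 + 10 − 2 = 68 (labels ;00/;01 skipped at this minute). Total = 251748 + 8992 + 68 = 260808.

260808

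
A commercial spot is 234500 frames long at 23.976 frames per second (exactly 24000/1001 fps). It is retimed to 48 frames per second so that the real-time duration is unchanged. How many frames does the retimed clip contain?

469469 frames

Target frames = source frames × (target rate / source rate) = 234500 × (48)/(24000/1001) = 234500 × 1001/500 = 469469.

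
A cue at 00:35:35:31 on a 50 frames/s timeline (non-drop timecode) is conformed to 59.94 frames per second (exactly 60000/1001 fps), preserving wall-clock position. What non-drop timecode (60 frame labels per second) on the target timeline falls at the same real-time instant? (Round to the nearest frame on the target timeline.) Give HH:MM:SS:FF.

00:35:33:29

Source frame index: (0×3600 + 35×60 + 35) × 50 + 31 = 106781.
Real time: 106781 / (50) = 106781/50 s.
Target frame: (106781/50) × (60000/1001) = 128137200/1001 ≈ 128009.191 → 128009.
At 60 labels/s: frame 128009 → 00:35:33:29.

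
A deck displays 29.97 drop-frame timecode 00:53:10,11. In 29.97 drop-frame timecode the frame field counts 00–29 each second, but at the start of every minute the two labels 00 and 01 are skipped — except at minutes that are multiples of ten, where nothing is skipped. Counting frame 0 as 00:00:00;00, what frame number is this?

Complete 10-minute blocks: 5, each 17982 frames → 89910.
Remaining 3 whole minutes in the current block: 1800 + 2 × 1798 = 5396 frames.
Within the current minute: 10 × 30 + 11 − 2 = 309 (labels ;00/;01 skipped at this minute). Total = 89910 + 5396 + 309 = 95615.

95615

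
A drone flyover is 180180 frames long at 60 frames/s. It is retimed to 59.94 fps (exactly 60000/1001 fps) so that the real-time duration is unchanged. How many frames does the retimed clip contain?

Target frames = source frames × (target rate / source rate) = 180180 × (60000/1001)/(60) = 180180 × 1000/1001 = 180000.

180000 frames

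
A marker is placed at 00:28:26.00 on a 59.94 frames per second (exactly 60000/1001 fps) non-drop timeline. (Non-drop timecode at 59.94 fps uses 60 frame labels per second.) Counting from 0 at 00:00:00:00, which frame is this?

frame 102360

Total seconds to the label: (0 × 3600 + 28 × 60 + 26) = 1706.
Frame index = 1706 × 60 + 0 = 102360.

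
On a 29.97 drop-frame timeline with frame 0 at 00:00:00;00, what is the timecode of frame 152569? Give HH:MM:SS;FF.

01:24:50;21

Ten DF minutes hold 17982 frames, so frame 152569 lies in block 8 (frames 143856–161837) with 8713 frames into that block.
The block's first minute is 1800 frames and the rest 1798 each; 8713 frames reaches minute 4, so 8 × 18 + 4 × 2 = 152 labels have been skipped so far.
Adding those back, label number 152569 + 152 = 152721 at 30 labels/s is 5090 s + 21 f = 1 h 24 min 50 s frame 21, i.e. 01:24:50;21.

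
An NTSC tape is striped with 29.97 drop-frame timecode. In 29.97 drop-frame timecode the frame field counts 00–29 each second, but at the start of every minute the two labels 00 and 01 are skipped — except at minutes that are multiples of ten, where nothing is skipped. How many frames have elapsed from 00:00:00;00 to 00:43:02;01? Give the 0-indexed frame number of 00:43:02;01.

As if non-drop at 30 labels/s: (0 × 3600 + 43 × 60 + 2) × 30 + 1 = 77461.
Minute boundaries passed: 43; those not divisible by 10: 43 − 4 = 39; dropped labels = 2 × 39 = 78.
Actual frame index = 77461 − 78 = 77383.

77383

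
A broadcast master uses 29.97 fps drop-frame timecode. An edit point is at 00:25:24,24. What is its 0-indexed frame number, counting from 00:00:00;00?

45698

Complete 10-minute blocks: 2, each 17982 frames → 35964.
Remaining 5 whole minutes in the current block: 1800 + 4 × 1798 = 8992 frames.
Within the current minute: 24 × 30 + 24 − 2 = 742 (labels ;00/;01 skipped at this minute). Total = 35964 + 8992 + 742 = 45698.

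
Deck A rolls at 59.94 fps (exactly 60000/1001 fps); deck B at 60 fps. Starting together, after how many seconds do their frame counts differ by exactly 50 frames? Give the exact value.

The gap grows by |60 − 60000/1001| = 60/1001 frames per second.
Time for a 50-frame gap: 50 ÷ (60/1001) = 5005/6 s.

5005/6 seconds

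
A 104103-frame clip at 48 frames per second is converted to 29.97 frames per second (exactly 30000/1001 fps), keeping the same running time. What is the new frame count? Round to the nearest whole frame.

64999 frames

Frames at target rate = 104103 × (30000/1001) / (48) = 65064375/1001 ≈ 64999.376.
Nearest whole frame: 64999.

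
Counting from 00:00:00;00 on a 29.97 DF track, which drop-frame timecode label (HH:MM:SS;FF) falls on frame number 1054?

00:00:35;04

Ten DF minutes hold 17982 frames, so frame 1054 lies in block 0 (frames 0–17981) with 1054 frames into that block.
The block's first minute is 1800 frames and the rest 1798 each; 1054 frames reaches minute 0, so 0 × 18 + 0 × 2 = 0 labels have been skipped so far.
Adding those back, label number 1054 + 0 = 1054 at 30 labels/s is 35 s + 4 f = 0 h 0 min 35 s frame 4, i.e. 00:00:35;04.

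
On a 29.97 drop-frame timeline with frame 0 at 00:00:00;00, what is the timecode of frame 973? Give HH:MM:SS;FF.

00:00:32;13

Ten DF minutes hold 17982 frames, so frame 973 lies in block 0 (frames 0–17981) with 973 frames into that block.
The block's first minute is 1800 frames and the rest 1798 each; 973 frames reaches minute 0, so 0 × 18 + 0 × 2 = 0 labels have been skipped so far.
Adding those back, label number 973 + 0 = 973 at 30 labels/s is 32 s + 13 f = 0 h 0 min 32 s frame 13, i.e. 00:00:32;13.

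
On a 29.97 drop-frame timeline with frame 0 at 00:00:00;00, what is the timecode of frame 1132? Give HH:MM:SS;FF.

00:00:37;22

Ten DF minutes hold 17982 frames, so frame 1132 lies in block 0 (frames 0–17981) with 1132 frames into that block.
The block's first minute is 1800 frames and the rest 1798 each; 1132 frames reaches minute 0, so 0 × 18 + 0 × 2 = 0 labels have been skipped so far.
Adding those back, label number 1132 + 0 = 1132 at 30 labels/s is 37 s + 22 f = 0 h 0 min 37 s frame 22, i.e. 00:00:37;22.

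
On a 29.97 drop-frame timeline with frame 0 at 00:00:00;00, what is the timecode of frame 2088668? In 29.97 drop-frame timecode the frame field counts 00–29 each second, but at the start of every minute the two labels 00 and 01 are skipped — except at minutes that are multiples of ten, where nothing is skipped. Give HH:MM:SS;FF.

Each 10-minute DF block holds 10 × 60 × 30 − 9 × 2 = 17982 frames. 2088668 ÷ 17982 → 116 full blocks, remainder 2756.
Within the partial block the first minute is 1800 frames and each further minute 1798, so 1 further minute boundary passed. Total skipped labels = 18 × 116 + 2 × 1 = 2090.
Non-drop label index = 2088668 + 2090 = 2090758; at 30 labels/s that is 19:21:31:28, i.e. DF 19:21:31;28.

19:21:31;28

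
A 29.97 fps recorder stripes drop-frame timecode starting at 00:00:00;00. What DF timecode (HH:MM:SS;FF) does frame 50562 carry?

00:28:07;04

Ten DF minutes hold 17982 frames, so frame 50562 lies in block 2 (frames 35964–53945) with 14598 frames into that block.
The block's first minute is 1800 frames and the rest 1798 each; 14598 frames reaches minute 8, so 2 × 18 + 8 × 2 = 52 labels have been skipped so far.
Adding those back, label number 50562 + 52 = 50614 at 30 labels/s is 1687 s + 4 f = 0 h 28 min 7 s frame 4, i.e. 00:28:07;04.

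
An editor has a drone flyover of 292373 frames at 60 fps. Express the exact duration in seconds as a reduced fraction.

Running time = 292373 ÷ (60) = 292373 × 1/60 = 292373/60 s.

292373/60 seconds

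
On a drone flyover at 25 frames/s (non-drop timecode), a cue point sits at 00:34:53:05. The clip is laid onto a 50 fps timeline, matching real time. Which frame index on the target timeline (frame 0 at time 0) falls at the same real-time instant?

Source frame index: (0×3600 + 34×60 + 53) × 25 + 5 = 52330.
Real time: 52330 / (25) = 10466/5 s.
Target frame: (10466/5) × (50) = 104660.

frame 104660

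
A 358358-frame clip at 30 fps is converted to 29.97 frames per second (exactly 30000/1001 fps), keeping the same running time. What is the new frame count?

358000 frames

Target frames = source frames × (target rate / source rate) = 358358 × (30000/1001)/(30) = 358358 × 1000/1001 = 358000.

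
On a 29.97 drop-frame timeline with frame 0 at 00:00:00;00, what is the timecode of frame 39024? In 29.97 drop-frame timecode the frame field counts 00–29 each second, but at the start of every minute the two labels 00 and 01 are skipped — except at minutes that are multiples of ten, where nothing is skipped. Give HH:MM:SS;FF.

Ten DF minutes hold 17982 frames, so frame 39024 lies in block 2 (frames 35964–53945) with 3060 frames into that block.
The block's first minute is 1800 frames and the rest 1798 each; 3060 frames reaches minute 1, so 2 × 18 + 1 × 2 = 38 labels have been skipped so far.
Adding those back, label number 39024 + 38 = 39062 at 30 labels/s is 1302 s + 2 f = 0 h 21 min 42 s frame 2, i.e. 00:21:42;02.

00:21:42;02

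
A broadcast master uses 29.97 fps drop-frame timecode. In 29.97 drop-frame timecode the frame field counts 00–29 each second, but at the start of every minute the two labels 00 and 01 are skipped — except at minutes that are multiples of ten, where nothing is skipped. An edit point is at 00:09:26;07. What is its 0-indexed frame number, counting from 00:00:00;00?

16969

As if non-drop at 30 labels/s: (0 × 3600 + 9 × 60 + 26) × 30 + 7 = 16987.
Minute boundaries passed: 9; those not divisible by 10: 9 − 0 = 9; dropped labels = 2 × 9 = 18.
Actual frame index = 16987 − 18 = 16969.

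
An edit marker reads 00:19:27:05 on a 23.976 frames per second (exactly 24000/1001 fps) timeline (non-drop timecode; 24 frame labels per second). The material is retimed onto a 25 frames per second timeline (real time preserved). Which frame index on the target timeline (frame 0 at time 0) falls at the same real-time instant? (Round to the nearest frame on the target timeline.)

frame 29209

Source frame index: (0×3600 + 19×60 + 27) × 24 + 5 = 28013.
Real time: 28013 / (24000/1001) = 28041013/24000 s.
Target frame: (28041013/24000) × (25) = 28041013/960 ≈ 29209.389 → 29209.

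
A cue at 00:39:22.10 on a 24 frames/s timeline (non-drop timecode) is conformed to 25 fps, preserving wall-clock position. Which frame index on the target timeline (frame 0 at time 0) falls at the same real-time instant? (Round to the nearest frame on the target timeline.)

Source frame index: (0×3600 + 39×60 + 22) × 24 + 10 = 56698.
Real time: 56698 / (24) = 28349/12 s.
Target frame: (28349/12) × (25) = 708725/12 ≈ 59060.417 → 59060.

frame 59060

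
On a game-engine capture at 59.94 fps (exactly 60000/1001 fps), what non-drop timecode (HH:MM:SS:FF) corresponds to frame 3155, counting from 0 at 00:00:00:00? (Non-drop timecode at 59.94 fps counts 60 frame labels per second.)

3155 ÷ 60 = 52 full seconds, remainder 35 frames.
52 s = 0 h 0 min 52 s.
Timecode: 00:00:52:35.

00:00:52:35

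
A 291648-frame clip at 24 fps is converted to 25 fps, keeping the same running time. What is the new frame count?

303800 frames

Target frames = source frames × (target rate / source rate) = 291648 × (25)/(24) = 291648 × 25/24 = 303800.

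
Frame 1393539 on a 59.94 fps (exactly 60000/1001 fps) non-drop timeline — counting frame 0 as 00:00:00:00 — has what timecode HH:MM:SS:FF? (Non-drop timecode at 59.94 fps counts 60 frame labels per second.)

1393539 ÷ 60 = 23225 full seconds, remainder 39 frames.
23225 s = 6 h 27 min 5 s.
Timecode: 06:27:05:39.

06:27:05:39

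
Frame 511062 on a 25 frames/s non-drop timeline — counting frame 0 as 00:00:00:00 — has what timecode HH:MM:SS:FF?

511062 ÷ 25 = 20442 full seconds, remainder 12 frames.
20442 s = 5 h 40 min 42 s.
Timecode: 05:40:42:12.

05:40:42:12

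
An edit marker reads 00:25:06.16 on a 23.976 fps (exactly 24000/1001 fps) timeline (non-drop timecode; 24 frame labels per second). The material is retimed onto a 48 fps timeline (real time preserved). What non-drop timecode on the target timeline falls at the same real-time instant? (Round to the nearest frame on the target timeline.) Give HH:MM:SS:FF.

Source frame index: (0×3600 + 25×60 + 6) × 24 + 16 = 36160.
Real time: 36160 / (24000/1001) = 113113/75 s.
Target frame: (113113/75) × (48) = 1809808/25 ≈ 72392.320 → 72392.
At 48 labels/s: frame 72392 → 00:25:08:08.

00:25:08:08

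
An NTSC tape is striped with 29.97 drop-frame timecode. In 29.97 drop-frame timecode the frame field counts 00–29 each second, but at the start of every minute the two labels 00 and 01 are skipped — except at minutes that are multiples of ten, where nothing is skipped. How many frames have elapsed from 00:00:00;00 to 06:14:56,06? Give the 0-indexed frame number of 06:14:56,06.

674212

Complete 10-minute blocks: 37, each 17982 frames → 665334.
Remaining 4 whole minutes in the current block: 1800 + 3 × 1798 = 7194 frames.
Within the current minute: 56 × 30 + 6 − 2 = 1684 (labels ;00/;01 skipped at this minute). Total = 665334 + 7194 + 1684 = 674212.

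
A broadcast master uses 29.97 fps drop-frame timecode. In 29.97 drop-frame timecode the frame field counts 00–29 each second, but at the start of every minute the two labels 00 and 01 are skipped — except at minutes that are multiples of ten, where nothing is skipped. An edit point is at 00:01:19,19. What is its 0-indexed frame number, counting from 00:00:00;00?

2387

As if non-drop at 30 labels/s: (0 × 3600 + 1 × 60 + 19) × 30 + 19 = 2389.
Minute boundaries passed: 1; those not divisible by 10: 1 − 0 = 1; dropped labels = 2 × 1 = 2.
Actual frame index = 2389 − 2 = 2387.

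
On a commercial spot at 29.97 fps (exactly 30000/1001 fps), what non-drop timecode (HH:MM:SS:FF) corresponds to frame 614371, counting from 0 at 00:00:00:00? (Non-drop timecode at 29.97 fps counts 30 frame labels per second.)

05:41:19:01

614371 ÷ 30 = 20479 full seconds, remainder 1 frame.
20479 s = 5 h 41 min 19 s.
Timecode: 05:41:19:01.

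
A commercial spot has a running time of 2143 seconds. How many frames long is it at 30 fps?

Frames = 2143 × 30 = 64290.

64290 frames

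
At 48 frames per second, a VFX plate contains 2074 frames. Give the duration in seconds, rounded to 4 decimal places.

43.2083 seconds

Running time = 2074 × 1/48 = 1037/24 s ≈ 43.2083 s.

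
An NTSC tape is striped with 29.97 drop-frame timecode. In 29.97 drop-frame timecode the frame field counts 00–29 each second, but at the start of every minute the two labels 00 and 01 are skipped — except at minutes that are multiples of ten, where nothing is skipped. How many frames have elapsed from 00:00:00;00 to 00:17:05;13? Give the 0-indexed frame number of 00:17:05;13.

As if non-drop at 30 labels/s: (0 × 3600 + 17 × 60 + 5) × 30 + 13 = 30763.
Minute boundaries passed: 17; those not divisible by 10: 17 − 1 = 16; dropped labels = 2 × 16 = 32.
Actual frame index = 30763 − 32 = 30731.

30731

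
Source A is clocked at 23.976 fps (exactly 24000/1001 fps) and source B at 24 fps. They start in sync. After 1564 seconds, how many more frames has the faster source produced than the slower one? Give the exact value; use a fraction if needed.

A emits 24000/1001 × 1564 = 37536000/1001 frames; B emits 24 × 1564 = 37536.
Difference = 37536/1001 frames (≈ 37.4985); B is ahead of A.

37536/1001 frames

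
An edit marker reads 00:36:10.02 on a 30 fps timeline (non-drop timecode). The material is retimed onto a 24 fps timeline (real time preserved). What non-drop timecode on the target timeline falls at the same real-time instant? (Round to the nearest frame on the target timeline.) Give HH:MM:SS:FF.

Source frame index: (0×3600 + 36×60 + 10) × 30 + 2 = 65102.
Real time: 65102 / (30) = 32551/15 s.
Target frame: (32551/15) × (24) = 260408/5 ≈ 52081.600 → 52082.
At 24 labels/s: frame 52082 → 00:36:10:02.

00:36:10:02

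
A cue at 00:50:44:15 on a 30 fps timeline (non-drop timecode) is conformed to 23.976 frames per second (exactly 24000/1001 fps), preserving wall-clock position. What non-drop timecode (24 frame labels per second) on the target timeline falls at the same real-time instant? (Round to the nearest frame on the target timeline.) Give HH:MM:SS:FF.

00:50:41:11

Source frame index: (0×3600 + 50×60 + 44) × 30 + 15 = 91335.
Real time: 91335 / (30) = 6089/2 s.
Target frame: (6089/2) × (24000/1001) = 73068000/1001 ≈ 72995.005 → 72995.
At 24 labels/s: frame 72995 → 00:50:41:11.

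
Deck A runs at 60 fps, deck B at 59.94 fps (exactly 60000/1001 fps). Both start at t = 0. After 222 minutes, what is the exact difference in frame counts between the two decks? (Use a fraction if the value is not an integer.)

222 min = 13320 s.
A emits 60 × 13320 = 799200 frames; B emits 60000/1001 × 13320 = 799200000/1001.
Difference = 799200/1001 frames (≈ 798.4016); B is behind A.

799200/1001 frames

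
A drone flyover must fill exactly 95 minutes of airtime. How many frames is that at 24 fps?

136800 frames

95 min = 5700 s.
Frames = 5700 × 24 = 136800.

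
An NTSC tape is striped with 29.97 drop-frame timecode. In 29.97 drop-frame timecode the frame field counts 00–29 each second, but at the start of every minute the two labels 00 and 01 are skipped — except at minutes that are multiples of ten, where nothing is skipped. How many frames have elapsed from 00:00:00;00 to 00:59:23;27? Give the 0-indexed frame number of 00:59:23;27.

Complete 10-minute blocks: 5, each 17982 frames → 89910.
Remaining 9 whole minutes in the current block: 1800 + 8 × 1798 = 16184 frames.
Within the current minute: 23 × 30 + 27 − 2 = 715 (labels ;00/;01 skipped at this minute). Total = 89910 + 16184 + 715 = 106809.

106809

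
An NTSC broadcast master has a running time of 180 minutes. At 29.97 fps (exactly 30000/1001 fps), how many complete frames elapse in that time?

323676 frames

180 min = 10800 s.
Frames = 10800 × 30000/1001 = 324000000/1001 ≈ 323676.3237.
Complete frames: 323676.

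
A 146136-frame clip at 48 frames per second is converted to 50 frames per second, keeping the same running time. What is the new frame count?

152225 frames

Target frames = source frames × (target rate / source rate) = 146136 × (50)/(48) = 146136 × 25/24 = 152225.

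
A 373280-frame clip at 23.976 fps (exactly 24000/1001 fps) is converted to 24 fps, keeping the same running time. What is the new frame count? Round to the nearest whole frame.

Frames at target rate = 373280 × (24) / (24000/1001) = 9341332/25 ≈ 373653.280.
Nearest whole frame: 373653.

373653 frames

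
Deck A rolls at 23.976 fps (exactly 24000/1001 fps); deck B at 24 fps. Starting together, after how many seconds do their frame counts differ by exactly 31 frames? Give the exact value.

31031/24 seconds

The gap grows by |24 − 24000/1001| = 24/1001 frames per second.
Time for a 31-frame gap: 31 ÷ (24/1001) = 31031/24 s.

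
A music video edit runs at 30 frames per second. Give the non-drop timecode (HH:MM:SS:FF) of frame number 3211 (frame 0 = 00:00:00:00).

00:01:47:01

3211 ÷ 30 = 107 full seconds, remainder 1 frame.
107 s = 0 h 1 min 47 s.
Timecode: 00:01:47:01.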